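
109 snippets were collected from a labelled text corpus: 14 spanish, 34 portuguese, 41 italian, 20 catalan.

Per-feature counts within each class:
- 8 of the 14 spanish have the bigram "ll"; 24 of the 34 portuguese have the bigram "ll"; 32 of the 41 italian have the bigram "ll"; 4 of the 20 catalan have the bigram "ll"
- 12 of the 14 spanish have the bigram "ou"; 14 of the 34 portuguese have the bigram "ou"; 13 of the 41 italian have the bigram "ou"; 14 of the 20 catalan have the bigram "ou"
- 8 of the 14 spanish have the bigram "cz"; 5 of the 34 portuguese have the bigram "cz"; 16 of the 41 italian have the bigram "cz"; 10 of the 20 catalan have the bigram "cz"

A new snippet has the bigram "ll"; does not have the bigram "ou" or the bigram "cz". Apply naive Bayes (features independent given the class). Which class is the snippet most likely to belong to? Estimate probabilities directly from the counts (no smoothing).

italian

spanish: (14/109) × (8/14) × (2/14) × (6/14) ≈ 0.00449354
portuguese: (34/109) × (24/34) × (20/34) × (29/34) ≈ 0.110473
italian: (41/109) × (32/41) × (28/41) × (25/41) ≈ 0.122251
catalan: (20/109) × (4/20) × (6/20) × (10/20) ≈ 0.00550459
Highest score → italian.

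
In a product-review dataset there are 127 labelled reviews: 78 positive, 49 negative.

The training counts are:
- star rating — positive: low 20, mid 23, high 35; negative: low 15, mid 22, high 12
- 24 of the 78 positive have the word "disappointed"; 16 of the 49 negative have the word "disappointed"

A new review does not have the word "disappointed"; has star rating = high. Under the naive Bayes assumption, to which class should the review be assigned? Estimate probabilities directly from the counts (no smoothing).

positive

positive: (78/127) × (35/78) × (54/78) ≈ 0.190793
negative: (49/127) × (12/49) × (33/49) ≈ 0.0636349
Highest score → positive.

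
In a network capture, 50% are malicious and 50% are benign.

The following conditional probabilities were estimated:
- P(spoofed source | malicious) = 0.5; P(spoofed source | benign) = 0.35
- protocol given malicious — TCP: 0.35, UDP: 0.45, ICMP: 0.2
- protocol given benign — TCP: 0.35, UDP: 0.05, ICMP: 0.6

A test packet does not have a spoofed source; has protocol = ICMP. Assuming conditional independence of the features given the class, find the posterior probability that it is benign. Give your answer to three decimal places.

0.796

malicious: 0.5 × (1−0.5) × 0.2 = 0.05
benign: 0.5 × (1−0.35) × 0.6 = 0.195
P(benign | x) = 0.195 / 0.245 ≈ 0.796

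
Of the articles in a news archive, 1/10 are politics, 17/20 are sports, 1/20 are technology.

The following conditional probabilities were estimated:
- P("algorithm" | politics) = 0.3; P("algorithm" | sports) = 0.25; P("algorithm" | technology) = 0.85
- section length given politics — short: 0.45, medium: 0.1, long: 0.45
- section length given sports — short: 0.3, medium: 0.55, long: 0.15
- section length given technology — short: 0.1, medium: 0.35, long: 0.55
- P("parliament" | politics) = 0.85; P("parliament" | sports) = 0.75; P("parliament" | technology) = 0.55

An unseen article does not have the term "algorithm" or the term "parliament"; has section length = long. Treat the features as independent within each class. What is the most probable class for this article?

politics: 0.1 × (1−0.3) × 0.45 × (1−0.85) = 0.004725
sports: 0.85 × (1−0.25) × 0.15 × (1−0.75) = 0.02390625
technology: 0.05 × (1−0.85) × 0.55 × (1−0.55) = 0.00185625
Highest score → sports.

sports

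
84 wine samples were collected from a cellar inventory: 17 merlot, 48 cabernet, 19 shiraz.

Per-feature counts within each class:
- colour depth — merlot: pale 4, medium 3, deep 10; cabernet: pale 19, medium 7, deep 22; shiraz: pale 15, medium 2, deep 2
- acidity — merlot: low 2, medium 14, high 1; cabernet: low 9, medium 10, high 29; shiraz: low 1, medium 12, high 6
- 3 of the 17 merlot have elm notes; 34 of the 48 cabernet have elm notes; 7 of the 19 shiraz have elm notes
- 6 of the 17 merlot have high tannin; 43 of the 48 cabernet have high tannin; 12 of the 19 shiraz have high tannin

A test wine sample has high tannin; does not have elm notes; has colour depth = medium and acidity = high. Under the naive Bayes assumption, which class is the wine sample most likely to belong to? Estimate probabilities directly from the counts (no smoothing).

merlot: (17/84) × (3/17) × (1/17) × (14/17) × (6/17) ≈ 0.000610625
cabernet: (48/84) × (7/48) × (29/48) × (14/48) × (43/48) ≈ 0.013155
shiraz: (19/84) × (2/19) × (6/19) × (12/19) × (12/19) ≈ 0.00299919
Highest score → cabernet.

cabernet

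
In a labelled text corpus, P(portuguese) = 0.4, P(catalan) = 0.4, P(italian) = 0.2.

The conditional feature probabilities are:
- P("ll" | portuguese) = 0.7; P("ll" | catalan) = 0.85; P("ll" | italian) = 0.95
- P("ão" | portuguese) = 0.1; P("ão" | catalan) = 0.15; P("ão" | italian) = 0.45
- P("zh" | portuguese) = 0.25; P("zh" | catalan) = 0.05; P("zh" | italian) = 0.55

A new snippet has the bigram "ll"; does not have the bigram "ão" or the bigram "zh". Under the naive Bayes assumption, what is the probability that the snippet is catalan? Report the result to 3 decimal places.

portuguese: 0.4 × 0.7 × (1−0.1) × (1−0.25) = 0.189
catalan: 0.4 × 0.85 × (1−0.15) × (1−0.05) = 0.27455
italian: 0.2 × 0.95 × (1−0.45) × (1−0.55) = 0.047025
P(catalan | x) = 0.27455 / 0.510575 ≈ 0.538

0.538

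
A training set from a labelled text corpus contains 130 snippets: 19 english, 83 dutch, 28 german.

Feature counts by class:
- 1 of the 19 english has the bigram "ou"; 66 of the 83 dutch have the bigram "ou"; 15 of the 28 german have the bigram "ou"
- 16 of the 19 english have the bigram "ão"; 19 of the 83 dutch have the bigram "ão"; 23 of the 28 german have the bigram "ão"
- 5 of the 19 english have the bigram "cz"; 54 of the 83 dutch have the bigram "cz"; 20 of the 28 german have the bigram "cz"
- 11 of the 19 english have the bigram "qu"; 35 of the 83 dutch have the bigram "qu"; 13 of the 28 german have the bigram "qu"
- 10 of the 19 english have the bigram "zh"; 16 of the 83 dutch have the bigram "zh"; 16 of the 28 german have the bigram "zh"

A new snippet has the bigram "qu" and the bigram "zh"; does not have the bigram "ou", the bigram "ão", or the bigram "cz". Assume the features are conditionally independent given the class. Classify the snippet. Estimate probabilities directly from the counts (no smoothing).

english

english: (19/130) × (18/19) × (3/19) × (14/19) × (11/19) × (10/19) ≈ 0.00490859
dutch: (83/130) × (17/83) × (64/83) × (29/83) × (35/83) × (16/83) ≈ 0.00286391
german: (28/130) × (13/28) × (5/28) × (8/28) × (13/28) × (16/28) ≈ 0.0013536
Highest score → english.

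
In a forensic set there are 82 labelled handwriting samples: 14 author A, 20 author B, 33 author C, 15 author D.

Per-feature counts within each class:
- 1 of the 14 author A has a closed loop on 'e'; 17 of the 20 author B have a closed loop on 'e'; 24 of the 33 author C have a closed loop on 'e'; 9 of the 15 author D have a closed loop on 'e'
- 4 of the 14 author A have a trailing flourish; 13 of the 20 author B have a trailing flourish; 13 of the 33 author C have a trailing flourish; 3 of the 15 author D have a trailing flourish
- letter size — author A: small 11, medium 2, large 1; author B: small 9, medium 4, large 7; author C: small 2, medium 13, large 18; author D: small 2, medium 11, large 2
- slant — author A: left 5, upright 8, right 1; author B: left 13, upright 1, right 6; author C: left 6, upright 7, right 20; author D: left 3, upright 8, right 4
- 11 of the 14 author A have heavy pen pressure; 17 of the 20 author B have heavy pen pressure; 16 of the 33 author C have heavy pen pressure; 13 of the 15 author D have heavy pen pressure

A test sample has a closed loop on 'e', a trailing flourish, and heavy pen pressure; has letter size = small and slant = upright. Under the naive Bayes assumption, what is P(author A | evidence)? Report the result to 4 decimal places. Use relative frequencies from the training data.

0.2091

author A: (14/82) × (1/14) × (4/14) × (11/14) × (8/14) × (11/14) ≈ 0.00122916
author B: (20/82) × (17/20) × (13/20) × (9/20) × (1/20) × (17/20) ≈ 0.00257721
author C: (33/82) × (24/33) × (13/33) × (2/33) × (7/33) × (16/33) ≈ 0.000718676
author D: (15/82) × (9/15) × (3/15) × (2/15) × (8/15) × (13/15) ≈ 0.00135285
P(author A | x) = 0.00122916 / 0.005877896 ≈ 0.2091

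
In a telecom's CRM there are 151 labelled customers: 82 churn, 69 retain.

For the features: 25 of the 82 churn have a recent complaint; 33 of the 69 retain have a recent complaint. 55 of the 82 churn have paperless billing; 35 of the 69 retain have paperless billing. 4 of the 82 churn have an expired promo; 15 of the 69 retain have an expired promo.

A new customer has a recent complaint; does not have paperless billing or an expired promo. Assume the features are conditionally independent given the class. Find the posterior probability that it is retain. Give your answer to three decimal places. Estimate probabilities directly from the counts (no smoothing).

0.619

churn: (82/151) × (25/82) × (27/82) × (78/82) ≈ 0.0518554
retain: (69/151) × (33/69) × (34/69) × (54/69) ≈ 0.0842775
P(retain | x) = 0.0842775 / 0.1361329 ≈ 0.619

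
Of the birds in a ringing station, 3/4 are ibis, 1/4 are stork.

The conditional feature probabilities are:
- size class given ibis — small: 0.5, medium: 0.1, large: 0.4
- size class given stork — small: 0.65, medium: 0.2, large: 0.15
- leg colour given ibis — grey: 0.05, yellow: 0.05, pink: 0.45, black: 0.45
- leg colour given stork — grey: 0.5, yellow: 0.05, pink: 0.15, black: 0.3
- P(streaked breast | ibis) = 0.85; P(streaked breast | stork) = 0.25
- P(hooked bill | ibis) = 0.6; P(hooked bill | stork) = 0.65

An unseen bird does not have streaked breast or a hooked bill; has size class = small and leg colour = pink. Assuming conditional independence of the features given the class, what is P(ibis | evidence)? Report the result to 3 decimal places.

ibis: 0.75 × 0.5 × 0.45 × (1−0.85) × (1−0.6) = 0.010125
stork: 0.25 × 0.65 × 0.15 × (1−0.25) × (1−0.65) = 0.0063984375
P(ibis | x) = 0.010125 / 0.0165234375 ≈ 0.613

0.613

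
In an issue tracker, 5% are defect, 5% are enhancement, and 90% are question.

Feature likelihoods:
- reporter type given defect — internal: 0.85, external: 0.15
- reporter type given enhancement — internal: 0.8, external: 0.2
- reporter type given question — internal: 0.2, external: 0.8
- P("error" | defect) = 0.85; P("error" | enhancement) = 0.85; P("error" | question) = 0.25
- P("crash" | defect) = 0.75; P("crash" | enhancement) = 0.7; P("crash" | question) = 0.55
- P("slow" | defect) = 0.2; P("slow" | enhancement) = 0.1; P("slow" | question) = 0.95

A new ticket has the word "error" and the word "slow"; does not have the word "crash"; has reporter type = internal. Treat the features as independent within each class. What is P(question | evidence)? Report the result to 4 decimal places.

0.8719

defect: 0.05 × 0.85 × 0.85 × (1−0.75) × 0.2 = 0.00180625
enhancement: 0.05 × 0.8 × 0.85 × (1−0.7) × 0.1 = 0.00102
question: 0.9 × 0.2 × 0.25 × (1−0.55) × 0.95 = 0.0192375
P(question | x) = 0.0192375 / 0.02206375 ≈ 0.8719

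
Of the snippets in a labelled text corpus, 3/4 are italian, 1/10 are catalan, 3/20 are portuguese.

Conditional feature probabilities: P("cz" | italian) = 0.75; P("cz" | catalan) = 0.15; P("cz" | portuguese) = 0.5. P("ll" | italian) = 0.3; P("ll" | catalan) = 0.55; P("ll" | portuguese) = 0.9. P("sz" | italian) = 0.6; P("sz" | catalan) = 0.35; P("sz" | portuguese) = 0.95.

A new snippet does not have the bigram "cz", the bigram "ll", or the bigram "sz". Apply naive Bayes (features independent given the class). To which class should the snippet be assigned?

italian: 0.75 × (1−0.75) × (1−0.3) × (1−0.6) = 0.0525
catalan: 0.1 × (1−0.15) × (1−0.55) × (1−0.35) = 0.0248625
portuguese: 0.15 × (1−0.5) × (1−0.9) × (1−0.95) = 0.000375
Highest score → italian.

italian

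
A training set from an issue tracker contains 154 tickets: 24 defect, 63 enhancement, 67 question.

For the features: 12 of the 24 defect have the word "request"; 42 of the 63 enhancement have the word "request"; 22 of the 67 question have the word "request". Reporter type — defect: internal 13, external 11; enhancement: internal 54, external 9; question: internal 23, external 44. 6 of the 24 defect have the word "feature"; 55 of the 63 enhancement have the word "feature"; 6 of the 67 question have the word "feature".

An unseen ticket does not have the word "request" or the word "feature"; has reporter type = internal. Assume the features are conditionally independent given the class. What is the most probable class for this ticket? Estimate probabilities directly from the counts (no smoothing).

defect: (24/154) × (12/24) × (13/24) × (18/24) ≈ 0.0316558
enhancement: (63/154) × (21/63) × (54/63) × (8/63) ≈ 0.0148423
question: (67/154) × (45/67) × (23/67) × (61/67) ≈ 0.0913271
Highest score → question.

question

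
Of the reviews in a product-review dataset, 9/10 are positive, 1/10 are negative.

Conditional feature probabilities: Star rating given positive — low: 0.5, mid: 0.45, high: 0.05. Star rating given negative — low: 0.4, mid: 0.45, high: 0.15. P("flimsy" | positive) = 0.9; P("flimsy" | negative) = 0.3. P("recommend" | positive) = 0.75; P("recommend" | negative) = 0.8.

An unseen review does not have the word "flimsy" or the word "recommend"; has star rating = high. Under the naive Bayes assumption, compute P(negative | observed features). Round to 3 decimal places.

positive: 0.9 × 0.05 × (1−0.9) × (1−0.75) = 0.001125
negative: 0.1 × 0.15 × (1−0.3) × (1−0.8) = 0.0021
P(negative | x) = 0.0021 / 0.003225 ≈ 0.651

0.651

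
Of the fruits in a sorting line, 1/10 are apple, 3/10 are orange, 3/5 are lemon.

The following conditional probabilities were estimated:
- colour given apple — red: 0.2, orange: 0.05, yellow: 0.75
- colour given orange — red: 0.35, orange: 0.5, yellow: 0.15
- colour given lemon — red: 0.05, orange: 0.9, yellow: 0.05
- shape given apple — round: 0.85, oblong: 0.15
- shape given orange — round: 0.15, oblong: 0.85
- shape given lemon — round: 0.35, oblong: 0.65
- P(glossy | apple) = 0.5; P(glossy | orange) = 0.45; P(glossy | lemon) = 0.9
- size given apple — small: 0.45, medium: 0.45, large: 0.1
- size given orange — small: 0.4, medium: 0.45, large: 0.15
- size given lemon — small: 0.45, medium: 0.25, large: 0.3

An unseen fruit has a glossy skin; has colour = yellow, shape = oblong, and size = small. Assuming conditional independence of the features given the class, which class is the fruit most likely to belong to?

lemon

apple: 0.1 × 0.75 × 0.15 × 0.5 × 0.45 = 0.00253125
orange: 0.3 × 0.15 × 0.85 × 0.45 × 0.4 = 0.006885
lemon: 0.6 × 0.05 × 0.65 × 0.9 × 0.45 = 0.0078975
Highest score → lemon.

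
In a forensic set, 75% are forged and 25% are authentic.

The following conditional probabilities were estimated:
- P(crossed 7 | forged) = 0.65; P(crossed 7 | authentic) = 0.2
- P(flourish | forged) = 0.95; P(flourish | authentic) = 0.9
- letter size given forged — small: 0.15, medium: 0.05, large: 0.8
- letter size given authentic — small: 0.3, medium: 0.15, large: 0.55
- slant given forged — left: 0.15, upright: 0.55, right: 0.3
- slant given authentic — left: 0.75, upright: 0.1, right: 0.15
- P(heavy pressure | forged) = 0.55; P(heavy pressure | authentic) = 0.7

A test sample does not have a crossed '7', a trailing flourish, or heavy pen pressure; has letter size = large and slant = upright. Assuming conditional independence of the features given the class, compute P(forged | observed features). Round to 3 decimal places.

forged: 0.75 × (1−0.65) × (1−0.95) × 0.8 × 0.55 × (1−0.55) = 0.00259875
authentic: 0.25 × (1−0.2) × (1−0.9) × 0.55 × 0.1 × (1−0.7) = 0.00033
P(forged | x) = 0.00259875 / 0.00292875 ≈ 0.887

0.887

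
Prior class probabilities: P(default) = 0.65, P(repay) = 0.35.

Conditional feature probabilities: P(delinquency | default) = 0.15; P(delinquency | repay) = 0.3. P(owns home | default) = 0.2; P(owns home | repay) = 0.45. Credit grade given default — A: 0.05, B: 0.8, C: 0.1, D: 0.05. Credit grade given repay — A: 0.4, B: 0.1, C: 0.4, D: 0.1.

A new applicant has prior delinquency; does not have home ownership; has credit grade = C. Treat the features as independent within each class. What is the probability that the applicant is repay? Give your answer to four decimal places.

default: 0.65 × 0.15 × (1−0.2) × 0.1 = 0.0078
repay: 0.35 × 0.3 × (1−0.45) × 0.4 = 0.0231
P(repay | x) = 0.0231 / 0.0309 ≈ 0.7476

0.7476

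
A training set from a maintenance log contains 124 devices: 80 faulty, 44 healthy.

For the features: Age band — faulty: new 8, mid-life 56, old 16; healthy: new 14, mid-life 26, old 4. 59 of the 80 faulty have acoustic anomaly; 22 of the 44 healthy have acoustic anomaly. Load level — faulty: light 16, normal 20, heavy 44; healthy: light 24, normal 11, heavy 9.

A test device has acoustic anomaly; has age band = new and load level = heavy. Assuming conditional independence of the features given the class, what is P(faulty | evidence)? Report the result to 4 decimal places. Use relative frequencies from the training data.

0.6938

faulty: (80/124) × (8/80) × (59/80) × (44/80) ≈ 0.0261694
healthy: (44/124) × (14/44) × (22/44) × (9/44) ≈ 0.0115469
P(faulty | x) = 0.0261694 / 0.0377163 ≈ 0.6938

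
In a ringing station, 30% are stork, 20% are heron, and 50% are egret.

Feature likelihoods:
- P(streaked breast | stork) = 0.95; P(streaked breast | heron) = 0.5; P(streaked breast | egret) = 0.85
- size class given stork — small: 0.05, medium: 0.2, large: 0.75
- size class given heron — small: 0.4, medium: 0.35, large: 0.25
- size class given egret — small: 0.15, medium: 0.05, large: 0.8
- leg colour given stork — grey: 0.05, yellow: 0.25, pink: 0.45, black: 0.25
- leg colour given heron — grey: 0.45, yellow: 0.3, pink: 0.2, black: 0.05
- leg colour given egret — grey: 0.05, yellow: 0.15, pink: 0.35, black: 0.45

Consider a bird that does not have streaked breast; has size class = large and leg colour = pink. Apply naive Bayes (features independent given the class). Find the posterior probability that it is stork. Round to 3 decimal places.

stork: 0.3 × (1−0.95) × 0.75 × 0.45 = 0.0050625
heron: 0.2 × (1−0.5) × 0.25 × 0.2 = 0.005
egret: 0.5 × (1−0.85) × 0.8 × 0.35 = 0.021
P(stork | x) = 0.0050625 / 0.0310625 ≈ 0.163

0.163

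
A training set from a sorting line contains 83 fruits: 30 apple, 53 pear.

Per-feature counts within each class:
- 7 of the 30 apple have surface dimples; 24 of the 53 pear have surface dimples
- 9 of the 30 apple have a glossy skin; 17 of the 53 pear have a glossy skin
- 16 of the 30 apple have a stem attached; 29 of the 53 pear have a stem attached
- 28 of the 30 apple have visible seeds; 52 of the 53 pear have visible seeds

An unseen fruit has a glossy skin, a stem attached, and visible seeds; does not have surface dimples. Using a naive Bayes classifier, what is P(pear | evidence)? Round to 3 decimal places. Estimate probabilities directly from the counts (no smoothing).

apple: (30/83) × (23/30) × (9/30) × (16/30) × (28/30) ≈ 0.0413815
pear: (53/83) × (29/53) × (17/53) × (29/53) × (52/53) ≈ 0.0601648
P(pear | x) = 0.0601648 / 0.1015463 ≈ 0.592

0.592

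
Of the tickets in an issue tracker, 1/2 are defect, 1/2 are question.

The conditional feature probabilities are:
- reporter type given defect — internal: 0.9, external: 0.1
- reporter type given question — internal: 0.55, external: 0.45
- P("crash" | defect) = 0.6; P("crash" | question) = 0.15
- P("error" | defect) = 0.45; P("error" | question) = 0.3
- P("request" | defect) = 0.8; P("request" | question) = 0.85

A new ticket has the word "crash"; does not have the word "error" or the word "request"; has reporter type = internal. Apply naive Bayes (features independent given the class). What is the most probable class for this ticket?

defect: 0.5 × 0.9 × 0.6 × (1−0.45) × (1−0.8) = 0.0297
question: 0.5 × 0.55 × 0.15 × (1−0.3) × (1−0.85) = 0.00433125
Highest score → defect.

defect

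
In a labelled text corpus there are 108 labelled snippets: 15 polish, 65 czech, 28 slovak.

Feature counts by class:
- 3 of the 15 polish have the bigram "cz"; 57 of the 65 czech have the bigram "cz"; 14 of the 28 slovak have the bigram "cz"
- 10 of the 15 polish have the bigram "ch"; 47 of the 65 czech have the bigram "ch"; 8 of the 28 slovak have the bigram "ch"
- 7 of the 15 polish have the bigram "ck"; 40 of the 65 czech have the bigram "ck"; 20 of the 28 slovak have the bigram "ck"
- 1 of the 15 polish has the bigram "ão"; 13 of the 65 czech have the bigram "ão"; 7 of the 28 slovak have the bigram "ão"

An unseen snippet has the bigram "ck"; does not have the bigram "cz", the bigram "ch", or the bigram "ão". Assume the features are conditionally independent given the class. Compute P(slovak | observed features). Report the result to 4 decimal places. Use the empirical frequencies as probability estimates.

0.6541

polish: (15/108) × (12/15) × (5/15) × (7/15) × (14/15) ≈ 0.0161317
czech: (65/108) × (8/65) × (18/65) × (40/65) × (52/65) ≈ 0.0100986
slovak: (28/108) × (14/28) × (20/28) × (20/28) × (21/28) ≈ 0.0496032
P(slovak | x) = 0.0496032 / 0.0758335 ≈ 0.6541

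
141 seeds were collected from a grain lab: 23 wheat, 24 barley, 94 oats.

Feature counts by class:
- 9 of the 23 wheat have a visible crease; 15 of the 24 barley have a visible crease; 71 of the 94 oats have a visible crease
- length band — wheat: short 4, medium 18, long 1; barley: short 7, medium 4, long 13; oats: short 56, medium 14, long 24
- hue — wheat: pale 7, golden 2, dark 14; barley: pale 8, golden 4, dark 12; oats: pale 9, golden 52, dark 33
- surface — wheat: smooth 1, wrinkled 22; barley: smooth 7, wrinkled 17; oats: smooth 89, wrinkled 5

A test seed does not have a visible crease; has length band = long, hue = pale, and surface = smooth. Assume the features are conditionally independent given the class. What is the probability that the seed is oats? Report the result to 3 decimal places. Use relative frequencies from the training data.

wheat: (23/141) × (14/23) × (1/23) × (7/23) × (1/23) ≈ 0.0000571246
barley: (24/141) × (9/24) × (13/24) × (8/24) × (7/24) ≈ 0.00336141
oats: (94/141) × (23/94) × (24/94) × (9/94) × (89/94) ≈ 0.00377545
P(oats | x) = 0.00377545 / 0.0071939846 ≈ 0.525

0.525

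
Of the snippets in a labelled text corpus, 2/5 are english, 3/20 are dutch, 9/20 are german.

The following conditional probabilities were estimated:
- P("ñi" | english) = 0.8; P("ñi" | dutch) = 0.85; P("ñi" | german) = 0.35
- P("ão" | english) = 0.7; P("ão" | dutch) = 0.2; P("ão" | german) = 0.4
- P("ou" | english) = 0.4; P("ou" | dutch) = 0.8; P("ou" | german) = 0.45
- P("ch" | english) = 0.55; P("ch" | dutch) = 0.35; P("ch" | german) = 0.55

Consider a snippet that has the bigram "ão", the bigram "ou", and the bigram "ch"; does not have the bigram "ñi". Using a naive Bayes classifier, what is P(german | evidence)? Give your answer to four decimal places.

0.6808

english: 0.4 × (1−0.8) × 0.7 × 0.4 × 0.55 = 0.01232
dutch: 0.15 × (1−0.85) × 0.2 × 0.8 × 0.35 = 0.00126
german: 0.45 × (1−0.35) × 0.4 × 0.45 × 0.55 = 0.0289575
P(german | x) = 0.0289575 / 0.0425375 ≈ 0.6808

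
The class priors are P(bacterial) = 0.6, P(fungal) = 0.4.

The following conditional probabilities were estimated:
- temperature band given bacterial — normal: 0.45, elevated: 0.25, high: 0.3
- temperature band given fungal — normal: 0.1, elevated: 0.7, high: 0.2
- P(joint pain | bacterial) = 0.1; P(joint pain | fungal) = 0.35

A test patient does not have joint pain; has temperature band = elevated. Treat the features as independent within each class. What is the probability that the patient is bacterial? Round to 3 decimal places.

0.426

bacterial: 0.6 × 0.25 × (1−0.1) = 0.135
fungal: 0.4 × 0.7 × (1−0.35) = 0.182
P(bacterial | x) = 0.135 / 0.317 ≈ 0.426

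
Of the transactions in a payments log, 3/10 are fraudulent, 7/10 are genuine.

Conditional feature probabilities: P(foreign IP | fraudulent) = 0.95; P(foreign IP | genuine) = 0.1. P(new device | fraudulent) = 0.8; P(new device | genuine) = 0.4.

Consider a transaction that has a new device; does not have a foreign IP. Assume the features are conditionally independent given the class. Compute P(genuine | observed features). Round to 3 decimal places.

fraudulent: 0.3 × (1−0.95) × 0.8 = 0.012
genuine: 0.7 × (1−0.1) × 0.4 = 0.252
P(genuine | x) = 0.252 / 0.264 ≈ 0.955

0.955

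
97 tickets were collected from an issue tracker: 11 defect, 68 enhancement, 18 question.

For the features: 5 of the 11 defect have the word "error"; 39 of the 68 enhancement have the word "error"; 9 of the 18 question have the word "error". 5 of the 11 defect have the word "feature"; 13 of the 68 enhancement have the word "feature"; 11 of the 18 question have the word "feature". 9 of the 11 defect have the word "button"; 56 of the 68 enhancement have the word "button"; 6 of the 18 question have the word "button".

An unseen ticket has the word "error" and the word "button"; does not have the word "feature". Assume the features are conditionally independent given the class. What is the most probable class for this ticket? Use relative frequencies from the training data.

enhancement

defect: (11/97) × (5/11) × (6/11) × (9/11) ≈ 0.0230042
enhancement: (68/97) × (39/68) × (55/68) × (56/68) ≈ 0.267809
question: (18/97) × (9/18) × (7/18) × (6/18) ≈ 0.0120275
Highest score → enhancement.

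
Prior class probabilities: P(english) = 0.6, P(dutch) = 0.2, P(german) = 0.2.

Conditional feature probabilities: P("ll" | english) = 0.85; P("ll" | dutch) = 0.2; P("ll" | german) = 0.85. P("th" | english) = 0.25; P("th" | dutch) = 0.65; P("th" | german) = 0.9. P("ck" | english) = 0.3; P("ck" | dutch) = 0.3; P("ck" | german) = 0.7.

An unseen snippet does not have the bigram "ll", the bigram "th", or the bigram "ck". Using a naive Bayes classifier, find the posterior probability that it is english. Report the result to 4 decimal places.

0.5409

english: 0.6 × (1−0.85) × (1−0.25) × (1−0.3) = 0.04725
dutch: 0.2 × (1−0.2) × (1−0.65) × (1−0.3) = 0.0392
german: 0.2 × (1−0.85) × (1−0.9) × (1−0.7) = 0.0009
P(english | x) = 0.04725 / 0.08735 ≈ 0.5409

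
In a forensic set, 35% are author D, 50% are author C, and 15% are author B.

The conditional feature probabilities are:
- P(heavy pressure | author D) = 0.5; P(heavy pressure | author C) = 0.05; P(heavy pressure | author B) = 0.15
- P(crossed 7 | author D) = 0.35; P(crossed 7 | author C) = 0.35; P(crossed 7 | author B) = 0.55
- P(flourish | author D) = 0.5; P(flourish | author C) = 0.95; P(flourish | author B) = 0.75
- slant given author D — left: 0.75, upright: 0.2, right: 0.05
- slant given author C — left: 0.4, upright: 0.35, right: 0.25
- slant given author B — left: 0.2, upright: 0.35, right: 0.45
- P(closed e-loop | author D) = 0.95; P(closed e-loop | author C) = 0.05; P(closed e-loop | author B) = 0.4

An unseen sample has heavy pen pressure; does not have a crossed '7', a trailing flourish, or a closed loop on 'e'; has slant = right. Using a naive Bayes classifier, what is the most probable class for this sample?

author B

author D: 0.35 × 0.5 × (1−0.35) × (1−0.5) × 0.05 × (1−0.95) = 0.0001421875
author C: 0.5 × 0.05 × (1−0.35) × (1−0.95) × 0.25 × (1−0.05) = 0.00019296875
author B: 0.15 × 0.15 × (1−0.55) × (1−0.75) × 0.45 × (1−0.4) = 0.0006834375
Highest score → author B.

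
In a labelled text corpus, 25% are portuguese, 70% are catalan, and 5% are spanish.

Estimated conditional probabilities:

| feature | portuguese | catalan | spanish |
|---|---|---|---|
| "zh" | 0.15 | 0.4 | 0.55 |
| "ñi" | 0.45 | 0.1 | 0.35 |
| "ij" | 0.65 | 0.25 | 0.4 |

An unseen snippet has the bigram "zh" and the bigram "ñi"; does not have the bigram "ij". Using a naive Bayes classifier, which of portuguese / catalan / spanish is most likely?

catalan

portuguese: 0.25 × 0.15 × 0.45 × (1−0.65) = 0.00590625
catalan: 0.7 × 0.4 × 0.1 × (1−0.25) = 0.021
spanish: 0.05 × 0.55 × 0.35 × (1−0.4) = 0.005775
Highest score → catalan.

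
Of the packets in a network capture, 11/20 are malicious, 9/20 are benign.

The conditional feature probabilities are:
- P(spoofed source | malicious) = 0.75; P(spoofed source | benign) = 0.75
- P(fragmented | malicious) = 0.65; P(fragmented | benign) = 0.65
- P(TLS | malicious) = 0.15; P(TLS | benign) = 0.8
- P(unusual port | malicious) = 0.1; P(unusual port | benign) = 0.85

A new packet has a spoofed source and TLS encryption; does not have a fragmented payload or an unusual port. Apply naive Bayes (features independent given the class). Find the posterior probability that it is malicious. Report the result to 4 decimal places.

malicious: 0.55 × 0.75 × (1−0.65) × 0.15 × (1−0.1) = 0.019490625
benign: 0.45 × 0.75 × (1−0.65) × 0.8 × (1−0.85) = 0.014175
P(malicious | x) = 0.019490625 / 0.033665625 ≈ 0.5789

0.5789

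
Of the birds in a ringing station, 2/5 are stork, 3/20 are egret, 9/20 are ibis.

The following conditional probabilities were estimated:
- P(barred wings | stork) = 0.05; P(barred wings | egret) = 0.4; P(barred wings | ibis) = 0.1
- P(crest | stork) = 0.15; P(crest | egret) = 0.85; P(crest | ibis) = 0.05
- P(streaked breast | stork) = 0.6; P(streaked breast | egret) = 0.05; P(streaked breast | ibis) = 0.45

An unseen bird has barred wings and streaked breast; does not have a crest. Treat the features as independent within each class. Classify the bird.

ibis

stork: 0.4 × 0.05 × (1−0.15) × 0.6 = 0.0102
egret: 0.15 × 0.4 × (1−0.85) × 0.05 = 0.00045
ibis: 0.45 × 0.1 × (1−0.05) × 0.45 = 0.0192375
Highest score → ibis.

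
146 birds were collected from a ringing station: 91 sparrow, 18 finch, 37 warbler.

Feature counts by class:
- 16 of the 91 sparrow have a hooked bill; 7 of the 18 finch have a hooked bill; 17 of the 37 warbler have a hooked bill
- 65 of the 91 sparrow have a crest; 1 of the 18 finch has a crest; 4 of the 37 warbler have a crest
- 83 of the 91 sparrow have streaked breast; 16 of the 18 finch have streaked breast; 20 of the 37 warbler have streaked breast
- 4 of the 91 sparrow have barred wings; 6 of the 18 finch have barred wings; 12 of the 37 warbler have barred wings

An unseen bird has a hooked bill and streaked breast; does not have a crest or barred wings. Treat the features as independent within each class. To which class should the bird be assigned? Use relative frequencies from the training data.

warbler

sparrow: (91/146) × (16/91) × (26/91) × (83/91) × (87/91) ≈ 0.0273032
finch: (18/146) × (7/18) × (17/18) × (16/18) × (12/18) ≈ 0.0268335
warbler: (37/146) × (17/37) × (33/37) × (20/37) × (25/37) ≈ 0.0379293
Highest score → warbler.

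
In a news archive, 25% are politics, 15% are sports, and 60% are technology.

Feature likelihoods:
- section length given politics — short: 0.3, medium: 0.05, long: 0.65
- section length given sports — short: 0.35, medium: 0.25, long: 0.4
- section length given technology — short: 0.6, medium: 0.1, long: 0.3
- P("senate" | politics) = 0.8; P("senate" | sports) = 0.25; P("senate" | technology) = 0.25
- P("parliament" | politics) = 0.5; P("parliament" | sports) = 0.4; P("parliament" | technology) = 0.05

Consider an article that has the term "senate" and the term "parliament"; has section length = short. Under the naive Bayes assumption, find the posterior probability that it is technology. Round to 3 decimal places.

0.113

politics: 0.25 × 0.3 × 0.8 × 0.5 = 0.03
sports: 0.15 × 0.35 × 0.25 × 0.4 = 0.00525
technology: 0.6 × 0.6 × 0.25 × 0.05 = 0.0045
P(technology | x) = 0.0045 / 0.03975 ≈ 0.113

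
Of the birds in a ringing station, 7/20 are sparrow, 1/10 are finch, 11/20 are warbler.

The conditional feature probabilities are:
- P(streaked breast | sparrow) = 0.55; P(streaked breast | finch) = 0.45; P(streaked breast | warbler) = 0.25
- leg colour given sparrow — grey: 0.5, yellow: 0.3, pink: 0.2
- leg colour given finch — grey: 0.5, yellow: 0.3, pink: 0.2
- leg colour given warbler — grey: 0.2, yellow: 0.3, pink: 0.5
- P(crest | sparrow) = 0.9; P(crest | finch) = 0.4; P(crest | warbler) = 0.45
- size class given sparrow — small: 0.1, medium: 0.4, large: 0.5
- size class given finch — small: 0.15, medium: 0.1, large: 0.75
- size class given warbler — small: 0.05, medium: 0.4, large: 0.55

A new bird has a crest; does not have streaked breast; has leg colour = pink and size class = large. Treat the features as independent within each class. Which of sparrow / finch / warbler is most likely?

warbler

sparrow: 0.35 × (1−0.55) × 0.2 × 0.9 × 0.5 = 0.014175
finch: 0.1 × (1−0.45) × 0.2 × 0.4 × 0.75 = 0.0033
warbler: 0.55 × (1−0.25) × 0.5 × 0.45 × 0.55 = 0.051046875
Highest score → warbler.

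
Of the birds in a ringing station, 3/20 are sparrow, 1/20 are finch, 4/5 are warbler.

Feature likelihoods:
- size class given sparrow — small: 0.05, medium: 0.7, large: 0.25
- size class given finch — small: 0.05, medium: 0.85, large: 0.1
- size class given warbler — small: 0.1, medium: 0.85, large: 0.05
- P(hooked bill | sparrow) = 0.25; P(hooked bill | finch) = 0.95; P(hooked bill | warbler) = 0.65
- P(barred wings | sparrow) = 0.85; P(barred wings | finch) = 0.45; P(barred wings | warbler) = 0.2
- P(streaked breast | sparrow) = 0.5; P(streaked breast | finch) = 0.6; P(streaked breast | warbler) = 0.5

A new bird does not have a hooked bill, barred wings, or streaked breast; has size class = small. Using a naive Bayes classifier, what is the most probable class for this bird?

warbler

sparrow: 0.15 × 0.05 × (1−0.25) × (1−0.85) × (1−0.5) = 0.000421875
finch: 0.05 × 0.05 × (1−0.95) × (1−0.45) × (1−0.6) = 0.0000275
warbler: 0.8 × 0.1 × (1−0.65) × (1−0.2) × (1−0.5) = 0.0112
Highest score → warbler.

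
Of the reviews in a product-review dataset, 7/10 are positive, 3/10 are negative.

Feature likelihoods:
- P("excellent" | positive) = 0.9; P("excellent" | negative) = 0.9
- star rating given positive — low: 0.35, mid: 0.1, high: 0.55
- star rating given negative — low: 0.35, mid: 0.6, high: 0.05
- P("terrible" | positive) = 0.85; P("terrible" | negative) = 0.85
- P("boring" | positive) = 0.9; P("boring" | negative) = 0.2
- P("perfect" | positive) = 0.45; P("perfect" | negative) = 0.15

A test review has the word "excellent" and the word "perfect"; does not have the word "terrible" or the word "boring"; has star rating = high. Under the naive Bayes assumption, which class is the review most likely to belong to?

positive: 0.7 × 0.9 × 0.55 × (1−0.85) × (1−0.9) × 0.45 = 0.002338875
negative: 0.3 × 0.9 × 0.05 × (1−0.85) × (1−0.2) × 0.15 = 0.000243
Highest score → positive.

positive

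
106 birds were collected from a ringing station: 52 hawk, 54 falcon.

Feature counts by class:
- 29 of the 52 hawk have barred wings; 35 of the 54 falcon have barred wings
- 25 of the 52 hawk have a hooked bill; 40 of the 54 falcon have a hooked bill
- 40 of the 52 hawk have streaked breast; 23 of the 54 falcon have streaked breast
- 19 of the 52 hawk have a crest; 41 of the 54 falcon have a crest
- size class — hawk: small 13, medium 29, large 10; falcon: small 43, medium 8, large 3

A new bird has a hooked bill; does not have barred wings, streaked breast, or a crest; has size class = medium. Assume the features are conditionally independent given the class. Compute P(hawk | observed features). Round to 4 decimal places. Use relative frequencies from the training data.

0.7581

hawk: (52/106) × (23/52) × (25/52) × (12/52) × (33/52) × (29/52) ≈ 0.00852004
falcon: (54/106) × (19/54) × (40/54) × (31/54) × (13/54) × (8/54) ≈ 0.00271849
P(hawk | x) = 0.00852004 / 0.01123853 ≈ 0.7581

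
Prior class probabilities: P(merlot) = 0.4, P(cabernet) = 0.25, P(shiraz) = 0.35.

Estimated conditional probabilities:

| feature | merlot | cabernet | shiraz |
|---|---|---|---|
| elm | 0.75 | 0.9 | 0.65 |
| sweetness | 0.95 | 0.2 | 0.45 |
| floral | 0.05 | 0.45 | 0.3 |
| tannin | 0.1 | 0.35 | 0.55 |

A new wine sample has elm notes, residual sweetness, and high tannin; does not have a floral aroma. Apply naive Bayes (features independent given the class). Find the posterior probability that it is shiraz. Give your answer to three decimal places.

merlot: 0.4 × 0.75 × 0.95 × (1−0.05) × 0.1 = 0.027075
cabernet: 0.25 × 0.9 × 0.2 × (1−0.45) × 0.35 = 0.0086625
shiraz: 0.35 × 0.65 × 0.45 × (1−0.3) × 0.55 = 0.039414375
P(shiraz | x) = 0.039414375 / 0.075151875 ≈ 0.524

0.524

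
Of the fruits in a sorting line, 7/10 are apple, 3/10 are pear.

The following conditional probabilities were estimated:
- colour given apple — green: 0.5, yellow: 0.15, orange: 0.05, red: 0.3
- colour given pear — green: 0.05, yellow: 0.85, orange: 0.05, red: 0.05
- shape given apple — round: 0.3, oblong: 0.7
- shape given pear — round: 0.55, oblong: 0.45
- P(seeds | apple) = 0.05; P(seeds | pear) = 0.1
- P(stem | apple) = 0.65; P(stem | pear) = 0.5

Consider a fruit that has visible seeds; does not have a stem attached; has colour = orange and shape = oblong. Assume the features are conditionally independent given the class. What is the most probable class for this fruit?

apple: 0.7 × 0.05 × 0.7 × 0.05 × (1−0.65) = 0.00042875
pear: 0.3 × 0.05 × 0.45 × 0.1 × (1−0.5) = 0.0003375
Highest score → apple.

apple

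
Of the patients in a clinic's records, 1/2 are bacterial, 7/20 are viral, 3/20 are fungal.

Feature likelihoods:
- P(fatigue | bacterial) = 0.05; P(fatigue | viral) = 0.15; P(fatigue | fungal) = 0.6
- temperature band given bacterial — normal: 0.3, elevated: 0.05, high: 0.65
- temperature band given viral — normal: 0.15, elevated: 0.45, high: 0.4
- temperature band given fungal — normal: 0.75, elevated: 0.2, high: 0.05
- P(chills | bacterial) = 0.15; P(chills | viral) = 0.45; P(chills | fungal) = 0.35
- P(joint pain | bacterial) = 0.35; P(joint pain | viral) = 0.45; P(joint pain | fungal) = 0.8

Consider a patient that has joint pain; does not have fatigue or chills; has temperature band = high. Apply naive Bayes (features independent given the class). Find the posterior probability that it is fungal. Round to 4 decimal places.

bacterial: 0.5 × (1−0.05) × 0.65 × (1−0.15) × 0.35 = 0.091853125
viral: 0.35 × (1−0.15) × 0.4 × (1−0.45) × 0.45 = 0.0294525
fungal: 0.15 × (1−0.6) × 0.05 × (1−0.35) × 0.8 = 0.00156
P(fungal | x) = 0.00156 / 0.122865625 ≈ 0.0127

0.0127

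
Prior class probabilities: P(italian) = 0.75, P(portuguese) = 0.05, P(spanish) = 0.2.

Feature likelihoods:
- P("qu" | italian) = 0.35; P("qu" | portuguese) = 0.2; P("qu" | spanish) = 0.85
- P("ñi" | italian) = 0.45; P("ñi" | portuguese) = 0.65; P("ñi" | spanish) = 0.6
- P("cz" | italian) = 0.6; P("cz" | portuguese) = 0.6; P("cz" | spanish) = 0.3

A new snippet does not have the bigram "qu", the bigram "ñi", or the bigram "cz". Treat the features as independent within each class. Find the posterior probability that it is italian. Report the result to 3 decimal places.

italian: 0.75 × (1−0.35) × (1−0.45) × (1−0.6) = 0.10725
portuguese: 0.05 × (1−0.2) × (1−0.65) × (1−0.6) = 0.0056
spanish: 0.2 × (1−0.85) × (1−0.6) × (1−0.3) = 0.0084
P(italian | x) = 0.10725 / 0.12125 ≈ 0.885

0.885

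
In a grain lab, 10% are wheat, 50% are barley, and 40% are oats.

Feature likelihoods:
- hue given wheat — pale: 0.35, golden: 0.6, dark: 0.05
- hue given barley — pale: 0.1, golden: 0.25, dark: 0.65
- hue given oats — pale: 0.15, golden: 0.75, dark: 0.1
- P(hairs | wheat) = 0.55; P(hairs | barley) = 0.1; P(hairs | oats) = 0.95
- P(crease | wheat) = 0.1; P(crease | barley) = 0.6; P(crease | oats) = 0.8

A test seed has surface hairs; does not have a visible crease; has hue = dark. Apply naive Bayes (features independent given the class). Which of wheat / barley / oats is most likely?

wheat: 0.1 × 0.05 × 0.55 × (1−0.1) = 0.002475
barley: 0.5 × 0.65 × 0.1 × (1−0.6) = 0.013
oats: 0.4 × 0.1 × 0.95 × (1−0.8) = 0.0076
Highest score → barley.

barley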